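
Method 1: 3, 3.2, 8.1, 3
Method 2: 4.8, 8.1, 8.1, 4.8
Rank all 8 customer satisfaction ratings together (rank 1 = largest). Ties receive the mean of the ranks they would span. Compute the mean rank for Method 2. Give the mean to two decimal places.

3.25

Sorted (descending): 8.1, 8.1, 8.1, 4.8, 4.8, 3.2, 3, 3
The 3 values of 8.1 occupy positions 1–3 → average rank 2.
The 2 values of 4.8 occupy positions 4–5 → average rank (4+5)/2 = 4.5.
The 2 values of 3 occupy positions 7–8 → average rank (7+8)/2 = 7.5.
Method 2 values → pooled ranks: 4.8→4.5, 8.1→2, 8.1→2, 4.8→4.5
Mean rank = (4.5 + 2 + 2 + 4.5) / 4 = 3.25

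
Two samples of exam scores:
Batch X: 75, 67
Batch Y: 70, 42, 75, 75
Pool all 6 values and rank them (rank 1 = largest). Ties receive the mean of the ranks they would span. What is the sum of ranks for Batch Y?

14

Sorted (descending): 75, 75, 75, 70, 67, 42
The 3 values of 75 occupy positions 1–3 → average rank 2.
Batch Y values → pooled ranks: 70→4, 42→6, 75→2, 75→2
Rank sum = 4 + 6 + 2 + 2 = 14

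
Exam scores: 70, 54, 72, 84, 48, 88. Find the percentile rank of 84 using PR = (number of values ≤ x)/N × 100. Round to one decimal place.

83.3

N = 6.
Strictly below 84: 4. Equal to 84: 1.
PR = 5/6 × 100 = 83.3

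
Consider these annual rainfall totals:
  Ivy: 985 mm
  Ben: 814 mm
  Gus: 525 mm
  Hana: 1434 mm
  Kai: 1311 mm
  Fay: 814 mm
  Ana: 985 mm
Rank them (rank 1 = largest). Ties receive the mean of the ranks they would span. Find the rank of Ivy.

3.5

Sorted (descending): 1434, 1311, 985, 985, 814, 814, 525
The 2 values of 985 occupy positions 3–4 → average rank (3+4)/2 = 3.5.
The 2 values of 814 occupy positions 5–6 → average rank (5+6)/2 = 5.5.
Ivy has value 985 mm → rank 3.5.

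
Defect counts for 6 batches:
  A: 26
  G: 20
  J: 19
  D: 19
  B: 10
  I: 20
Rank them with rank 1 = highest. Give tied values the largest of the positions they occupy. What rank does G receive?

3

Sorted (descending): 26, 20, 20, 19, 19, 10
The 2 values of 20 occupy positions 2–3 → each gets rank 3.
The 2 values of 19 occupy positions 4–5 → each gets rank 5.
G has value 20 → rank 3.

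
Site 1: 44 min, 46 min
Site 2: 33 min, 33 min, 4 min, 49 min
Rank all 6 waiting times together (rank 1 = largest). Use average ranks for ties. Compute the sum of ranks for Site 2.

16

Sorted (descending): 49, 46, 44, 33, 33, 4
The 2 values of 33 occupy positions 4–5 → average rank (4+5)/2 = 4.5.
Site 2 values → pooled ranks: 33→4.5, 33→4.5, 4→6, 49→1
Rank sum = 4.5 + 4.5 + 6 + 1 = 16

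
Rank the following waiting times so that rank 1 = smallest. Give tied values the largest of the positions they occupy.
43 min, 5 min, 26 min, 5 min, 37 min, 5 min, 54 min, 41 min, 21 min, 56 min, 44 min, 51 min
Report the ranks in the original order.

8, 3, 5, 3, 6, 3, 11, 7, 4, 12, 9, 10

Sorted (ascending): 5, 5, 5, 21, 26, 37, 41, 43, 44, 51, 54, 56
The 3 values of 5 occupy positions 1–3 → each gets rank 3.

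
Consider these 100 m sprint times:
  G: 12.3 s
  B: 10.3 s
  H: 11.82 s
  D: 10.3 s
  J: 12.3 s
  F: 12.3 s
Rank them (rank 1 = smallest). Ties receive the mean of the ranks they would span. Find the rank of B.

1.5

Sorted (ascending): 10.3, 10.3, 11.82, 12.3, 12.3, 12.3
The 2 values of 10.3 occupy positions 1–2 → average rank (1+2)/2 = 1.5.
The 3 values of 12.3 occupy positions 4–6 → average rank 5.
B has value 10.3 s → rank 1.5.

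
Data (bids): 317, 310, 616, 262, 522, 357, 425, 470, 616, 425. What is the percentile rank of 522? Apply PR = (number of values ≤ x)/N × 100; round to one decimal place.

80.0

N = 10.
Strictly below 522: 7. Equal to 522: 1.
PR = 8/10 × 100 = 80.0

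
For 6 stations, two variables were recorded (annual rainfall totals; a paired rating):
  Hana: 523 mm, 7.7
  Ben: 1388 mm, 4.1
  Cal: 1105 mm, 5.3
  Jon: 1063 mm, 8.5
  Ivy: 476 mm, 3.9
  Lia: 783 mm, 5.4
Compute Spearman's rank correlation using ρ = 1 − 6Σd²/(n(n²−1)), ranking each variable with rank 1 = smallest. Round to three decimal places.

Ranks of variable 1: 2, 6, 5, 4, 1, 3
Ranks of variable 2: 5, 2, 3, 6, 1, 4
d = r₁ − r₂: -3, 4, 2, -2, 0, -1
d²: 9, 16, 4, 4, 0, 1; Σd² = 34
ρ = 1 − 6·34/(6·35) = 1 − 204/210 = 0.029

0.029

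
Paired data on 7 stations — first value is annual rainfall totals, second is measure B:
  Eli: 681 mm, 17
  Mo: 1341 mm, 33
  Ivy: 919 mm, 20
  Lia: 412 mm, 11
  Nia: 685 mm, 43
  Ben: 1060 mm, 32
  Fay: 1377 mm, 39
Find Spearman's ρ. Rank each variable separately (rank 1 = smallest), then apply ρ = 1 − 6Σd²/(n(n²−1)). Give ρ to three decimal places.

Ranks of variable 1: 2, 6, 4, 1, 3, 5, 7
Ranks of variable 2: 2, 5, 3, 1, 7, 4, 6
d = r₁ − r₂: 0, 1, 1, 0, -4, 1, 1
d²: 0, 1, 1, 0, 16, 1, 1; Σd² = 20
ρ = 1 − 6·20/(7·48) = 1 − 120/336 = 0.643

0.643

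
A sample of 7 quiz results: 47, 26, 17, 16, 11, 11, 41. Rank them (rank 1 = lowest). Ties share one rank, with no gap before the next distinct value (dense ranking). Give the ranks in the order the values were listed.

Sorted (ascending): 11, 11, 16, 17, 26, 41, 47
The 2 values of 11 share dense rank 1.
Remaining distinct values take the next consecutive integers.

6, 4, 3, 2, 1, 1, 5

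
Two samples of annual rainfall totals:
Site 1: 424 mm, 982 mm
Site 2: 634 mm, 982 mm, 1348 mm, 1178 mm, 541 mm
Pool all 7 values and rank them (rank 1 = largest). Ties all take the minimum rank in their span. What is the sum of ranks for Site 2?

17

Sorted (descending): 1348, 1178, 982, 982, 634, 541, 424
The 2 values of 982 occupy positions 3–4 → each gets rank 3.
Site 2 values → pooled ranks: 634→5, 982→3, 1348→1, 1178→2, 541→6
Rank sum = 5 + 3 + 1 + 2 + 6 = 17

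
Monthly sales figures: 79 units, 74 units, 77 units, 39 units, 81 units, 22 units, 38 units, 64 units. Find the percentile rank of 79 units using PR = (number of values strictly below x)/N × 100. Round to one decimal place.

75.0

N = 8.
Strictly below 79: 6. Equal to 79: 1.
PR = 6/8 × 100 = 75.0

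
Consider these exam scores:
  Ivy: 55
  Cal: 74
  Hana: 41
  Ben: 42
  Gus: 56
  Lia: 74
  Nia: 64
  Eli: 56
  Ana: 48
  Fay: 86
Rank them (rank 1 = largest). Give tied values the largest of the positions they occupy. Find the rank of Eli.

6

Sorted (descending): 86, 74, 74, 64, 56, 56, 55, 48, 42, 41
The 2 values of 74 occupy positions 2–3 → each gets rank 3.
The 2 values of 56 occupy positions 5–6 → each gets rank 6.
Eli has value 56 → rank 6.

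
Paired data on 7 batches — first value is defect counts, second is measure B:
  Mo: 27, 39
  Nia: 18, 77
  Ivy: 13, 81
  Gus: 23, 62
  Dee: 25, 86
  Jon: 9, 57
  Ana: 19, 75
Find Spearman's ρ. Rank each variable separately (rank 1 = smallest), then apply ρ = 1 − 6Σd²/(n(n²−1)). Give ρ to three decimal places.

-0.107

Ranks of variable 1: 7, 3, 2, 5, 6, 1, 4
Ranks of variable 2: 1, 5, 6, 3, 7, 2, 4
d = r₁ − r₂: 6, -2, -4, 2, -1, -1, 0
d²: 36, 4, 16, 4, 1, 1, 0; Σd² = 62
ρ = 1 − 6·62/(7·48) = 1 − 372/336 = -0.107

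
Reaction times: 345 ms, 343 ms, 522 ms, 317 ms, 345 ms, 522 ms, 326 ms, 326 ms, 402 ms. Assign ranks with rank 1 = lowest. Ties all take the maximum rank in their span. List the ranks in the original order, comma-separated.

Sorted (ascending): 317, 326, 326, 343, 345, 345, 402, 522, 522
The 2 values of 326 occupy positions 2–3 → each gets rank 3.
The 2 values of 345 occupy positions 5–6 → each gets rank 6.
The 2 values of 522 occupy positions 8–9 → each gets rank 9.

6, 4, 9, 1, 6, 9, 3, 3, 7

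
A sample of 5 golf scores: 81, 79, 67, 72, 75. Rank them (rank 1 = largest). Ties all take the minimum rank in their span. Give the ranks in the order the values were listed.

1, 2, 5, 4, 3

Sorted (descending): 81, 79, 75, 72, 67
No ties — each value takes its position as its rank.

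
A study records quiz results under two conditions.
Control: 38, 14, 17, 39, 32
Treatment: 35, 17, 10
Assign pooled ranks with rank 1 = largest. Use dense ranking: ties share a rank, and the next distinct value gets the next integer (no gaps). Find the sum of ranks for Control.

Sorted (descending): 39, 38, 35, 32, 17, 17, 14, 10
The 2 values of 17 share dense rank 5.
Remaining distinct values take the next consecutive integers.
Control values → pooled ranks: 38→2, 14→6, 17→5, 39→1, 32→4
Rank sum = 2 + 6 + 5 + 1 + 4 = 18

18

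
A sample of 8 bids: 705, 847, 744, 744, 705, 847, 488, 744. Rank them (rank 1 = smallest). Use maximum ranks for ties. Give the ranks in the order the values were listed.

Sorted (ascending): 488, 705, 705, 744, 744, 744, 847, 847
The 2 values of 705 occupy positions 2–3 → each gets rank 3.
The 3 values of 744 occupy positions 4–6 → each gets rank 6.
The 2 values of 847 occupy positions 7–8 → each gets rank 8.

3, 8, 6, 6, 3, 8, 1, 6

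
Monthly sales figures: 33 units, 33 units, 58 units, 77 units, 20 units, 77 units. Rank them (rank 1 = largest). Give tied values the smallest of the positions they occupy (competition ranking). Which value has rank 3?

58

Sorted (descending): 77, 77, 58, 33, 33, 20
The 2 values of 77 occupy positions 1–2 → each gets rank 1.
The 2 values of 33 occupy positions 4–5 → each gets rank 4.
Rank 3 → value 58.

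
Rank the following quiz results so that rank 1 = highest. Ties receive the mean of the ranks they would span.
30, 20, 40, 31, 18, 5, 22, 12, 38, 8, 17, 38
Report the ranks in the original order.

5, 7, 1, 4, 8, 12, 6, 10, 2.5, 11, 9, 2.5

Sorted (descending): 40, 38, 38, 31, 30, 22, 20, 18, 17, 12, 8, 5
The 2 values of 38 occupy positions 2–3 → average rank (2+3)/2 = 2.5.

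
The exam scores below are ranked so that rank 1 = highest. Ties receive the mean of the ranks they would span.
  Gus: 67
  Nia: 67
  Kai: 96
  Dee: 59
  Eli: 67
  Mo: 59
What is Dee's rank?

5.5

Sorted (descending): 96, 67, 67, 67, 59, 59
The 3 values of 67 occupy positions 2–4 → average rank 3.
The 2 values of 59 occupy positions 5–6 → average rank (5+6)/2 = 5.5.
Dee has value 59 → rank 5.5.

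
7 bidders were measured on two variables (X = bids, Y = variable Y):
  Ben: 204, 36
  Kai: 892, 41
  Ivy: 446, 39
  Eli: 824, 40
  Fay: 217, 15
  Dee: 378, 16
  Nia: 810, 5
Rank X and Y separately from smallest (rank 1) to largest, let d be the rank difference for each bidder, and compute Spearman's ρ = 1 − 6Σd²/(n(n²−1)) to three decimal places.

0.536

Ranks of variable 1: 1, 7, 4, 6, 2, 3, 5
Ranks of variable 2: 4, 7, 5, 6, 2, 3, 1
d = r₁ − r₂: -3, 0, -1, 0, 0, 0, 4
d²: 9, 0, 1, 0, 0, 0, 16; Σd² = 26
ρ = 1 − 6·26/(7·48) = 1 − 156/336 = 0.536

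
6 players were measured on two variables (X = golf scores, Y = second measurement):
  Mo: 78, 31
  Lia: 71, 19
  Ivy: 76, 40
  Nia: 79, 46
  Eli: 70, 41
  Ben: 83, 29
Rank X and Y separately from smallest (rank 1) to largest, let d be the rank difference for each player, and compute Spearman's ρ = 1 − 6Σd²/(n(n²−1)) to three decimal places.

Ranks of variable 1: 4, 2, 3, 5, 1, 6
Ranks of variable 2: 3, 1, 4, 6, 5, 2
d = r₁ − r₂: 1, 1, -1, -1, -4, 4
d²: 1, 1, 1, 1, 16, 16; Σd² = 36
ρ = 1 − 6·36/(6·35) = 1 − 216/210 = -0.029

-0.029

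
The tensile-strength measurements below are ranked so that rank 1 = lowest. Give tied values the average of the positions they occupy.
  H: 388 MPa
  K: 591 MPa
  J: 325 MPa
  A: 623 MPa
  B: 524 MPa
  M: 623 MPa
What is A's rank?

Sorted (ascending): 325, 388, 524, 591, 623, 623
The 2 values of 623 occupy positions 5–6 → average rank (5+6)/2 = 5.5.
A has value 623 MPa → rank 5.5.

5.5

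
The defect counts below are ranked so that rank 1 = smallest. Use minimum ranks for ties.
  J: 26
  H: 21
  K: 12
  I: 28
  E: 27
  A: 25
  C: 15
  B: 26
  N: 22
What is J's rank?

6

Sorted (ascending): 12, 15, 21, 22, 25, 26, 26, 27, 28
The 2 values of 26 occupy positions 6–7 → each gets rank 6.
J has value 26 → rank 6.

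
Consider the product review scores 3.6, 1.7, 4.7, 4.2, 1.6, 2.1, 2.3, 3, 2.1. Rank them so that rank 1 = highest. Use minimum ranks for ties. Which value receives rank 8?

1.7

Sorted (descending): 4.7, 4.2, 3.6, 3, 2.3, 2.1, 2.1, 1.7, 1.6
The 2 values of 2.1 occupy positions 6–7 → each gets rank 6.
Rank 8 → value 1.7.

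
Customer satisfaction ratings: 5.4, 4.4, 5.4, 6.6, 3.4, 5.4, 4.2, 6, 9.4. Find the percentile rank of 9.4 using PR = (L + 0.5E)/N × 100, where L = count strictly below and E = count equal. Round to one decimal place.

N = 9.
Strictly below 9.4: 8. Equal to 9.4: 1.
PR = (8 + 0.5·1)/9 × 100 = 94.4

94.4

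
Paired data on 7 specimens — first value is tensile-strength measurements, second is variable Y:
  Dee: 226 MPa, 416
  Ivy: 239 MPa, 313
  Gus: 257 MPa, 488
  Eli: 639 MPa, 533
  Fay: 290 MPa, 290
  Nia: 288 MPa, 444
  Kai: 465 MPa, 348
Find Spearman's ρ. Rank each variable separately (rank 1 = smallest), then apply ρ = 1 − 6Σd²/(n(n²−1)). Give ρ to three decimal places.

Ranks of variable 1: 1, 2, 3, 7, 5, 4, 6
Ranks of variable 2: 4, 2, 6, 7, 1, 5, 3
d = r₁ − r₂: -3, 0, -3, 0, 4, -1, 3
d²: 9, 0, 9, 0, 16, 1, 9; Σd² = 44
ρ = 1 − 6·44/(7·48) = 1 − 264/336 = 0.214

0.214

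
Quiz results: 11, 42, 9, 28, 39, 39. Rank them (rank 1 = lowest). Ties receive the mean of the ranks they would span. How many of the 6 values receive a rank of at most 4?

3

Sorted (ascending): 9, 11, 28, 39, 39, 42
The 2 values of 39 occupy positions 4–5 → average rank (4+5)/2 = 4.5.
Ranks ≤ 4: {1, 2, 3} → 3 values.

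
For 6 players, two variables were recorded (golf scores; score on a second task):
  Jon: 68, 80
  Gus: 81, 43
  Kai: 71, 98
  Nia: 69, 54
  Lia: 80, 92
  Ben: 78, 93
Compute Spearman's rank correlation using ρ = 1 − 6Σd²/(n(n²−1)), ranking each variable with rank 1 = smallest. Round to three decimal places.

-0.143

Ranks of variable 1: 1, 6, 3, 2, 5, 4
Ranks of variable 2: 3, 1, 6, 2, 4, 5
d = r₁ − r₂: -2, 5, -3, 0, 1, -1
d²: 4, 25, 9, 0, 1, 1; Σd² = 40
ρ = 1 − 6·40/(6·35) = 1 − 240/210 = -0.143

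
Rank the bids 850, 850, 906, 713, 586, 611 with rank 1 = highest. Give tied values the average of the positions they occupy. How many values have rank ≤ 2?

1

Sorted (descending): 906, 850, 850, 713, 611, 586
The 2 values of 850 occupy positions 2–3 → average rank (2+3)/2 = 2.5.
Ranks ≤ 2: {1} → 1 value.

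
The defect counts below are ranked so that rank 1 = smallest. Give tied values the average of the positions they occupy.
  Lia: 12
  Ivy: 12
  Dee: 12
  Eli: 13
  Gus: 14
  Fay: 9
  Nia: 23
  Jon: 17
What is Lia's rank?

3

Sorted (ascending): 9, 12, 12, 12, 13, 14, 17, 23
The 3 values of 12 occupy positions 2–4 → average rank 3.
Lia has value 12 → rank 3.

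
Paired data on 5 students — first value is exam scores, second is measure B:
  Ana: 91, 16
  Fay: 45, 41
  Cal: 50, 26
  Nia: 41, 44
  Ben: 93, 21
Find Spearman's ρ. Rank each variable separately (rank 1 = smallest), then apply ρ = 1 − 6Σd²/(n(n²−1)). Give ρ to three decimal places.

-0.900

Ranks of variable 1: 4, 2, 3, 1, 5
Ranks of variable 2: 1, 4, 3, 5, 2
d = r₁ − r₂: 3, -2, 0, -4, 3
d²: 9, 4, 0, 16, 9; Σd² = 38
ρ = 1 − 6·38/(5·24) = 1 − 228/120 = -0.900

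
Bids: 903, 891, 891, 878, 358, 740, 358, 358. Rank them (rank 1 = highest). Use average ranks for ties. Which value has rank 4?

Sorted (descending): 903, 891, 891, 878, 740, 358, 358, 358
The 2 values of 891 occupy positions 2–3 → average rank (2+3)/2 = 2.5.
The 3 values of 358 occupy positions 6–8 → average rank 7.
Rank 4 → value 878.

878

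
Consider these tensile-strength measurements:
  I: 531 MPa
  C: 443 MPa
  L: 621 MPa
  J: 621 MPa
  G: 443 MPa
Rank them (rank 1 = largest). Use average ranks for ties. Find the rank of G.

4.5

Sorted (descending): 621, 621, 531, 443, 443
The 2 values of 621 occupy positions 1–2 → average rank (1+2)/2 = 1.5.
The 2 values of 443 occupy positions 4–5 → average rank (4+5)/2 = 4.5.
G has value 443 MPa → rank 4.5.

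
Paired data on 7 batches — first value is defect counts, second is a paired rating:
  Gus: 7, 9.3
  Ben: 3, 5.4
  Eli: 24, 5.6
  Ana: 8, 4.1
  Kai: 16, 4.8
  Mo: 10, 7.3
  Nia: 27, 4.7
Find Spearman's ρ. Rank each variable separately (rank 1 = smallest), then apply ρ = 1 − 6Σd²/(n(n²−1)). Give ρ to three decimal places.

-0.286

Ranks of variable 1: 2, 1, 6, 3, 5, 4, 7
Ranks of variable 2: 7, 4, 5, 1, 3, 6, 2
d = r₁ − r₂: -5, -3, 1, 2, 2, -2, 5
d²: 25, 9, 1, 4, 4, 4, 25; Σd² = 72
ρ = 1 − 6·72/(7·48) = 1 − 432/336 = -0.286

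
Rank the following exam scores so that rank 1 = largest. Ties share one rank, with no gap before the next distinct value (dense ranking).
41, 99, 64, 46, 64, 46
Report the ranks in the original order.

4, 1, 2, 3, 2, 3

Sorted (descending): 99, 64, 64, 46, 46, 41
The 2 values of 64 share dense rank 2.
The 2 values of 46 share dense rank 3.
Remaining distinct values take the next consecutive integers.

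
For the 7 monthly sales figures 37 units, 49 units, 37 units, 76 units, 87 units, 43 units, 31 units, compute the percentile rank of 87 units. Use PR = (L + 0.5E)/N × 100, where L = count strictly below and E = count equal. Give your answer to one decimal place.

92.9

N = 7.
Strictly below 87: 6. Equal to 87: 1.
PR = (6 + 0.5·1)/7 × 100 = 92.9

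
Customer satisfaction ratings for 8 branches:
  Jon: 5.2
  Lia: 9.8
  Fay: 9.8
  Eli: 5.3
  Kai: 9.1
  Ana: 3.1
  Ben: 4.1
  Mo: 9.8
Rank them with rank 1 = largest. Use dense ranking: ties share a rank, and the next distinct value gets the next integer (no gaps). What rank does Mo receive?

1

Sorted (descending): 9.8, 9.8, 9.8, 9.1, 5.3, 5.2, 4.1, 3.1
The 3 values of 9.8 share dense rank 1.
Remaining distinct values take the next consecutive integers.
Mo has value 9.8 → rank 1.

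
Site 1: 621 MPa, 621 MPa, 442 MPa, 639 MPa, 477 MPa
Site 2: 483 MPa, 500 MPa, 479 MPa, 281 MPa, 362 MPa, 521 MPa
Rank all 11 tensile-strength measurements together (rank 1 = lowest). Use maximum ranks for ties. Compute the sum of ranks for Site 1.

Sorted (ascending): 281, 362, 442, 477, 479, 483, 500, 521, 621, 621, 639
The 2 values of 621 occupy positions 9–10 → each gets rank 10.
Site 1 values → pooled ranks: 621→10, 621→10, 442→3, 639→11, 477→4
Rank sum = 10 + 10 + 3 + 11 + 4 = 38

38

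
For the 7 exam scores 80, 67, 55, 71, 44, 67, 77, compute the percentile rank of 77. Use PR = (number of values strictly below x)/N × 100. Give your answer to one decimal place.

N = 7.
Strictly below 77: 5. Equal to 77: 1.
PR = 5/7 × 100 = 71.4

71.4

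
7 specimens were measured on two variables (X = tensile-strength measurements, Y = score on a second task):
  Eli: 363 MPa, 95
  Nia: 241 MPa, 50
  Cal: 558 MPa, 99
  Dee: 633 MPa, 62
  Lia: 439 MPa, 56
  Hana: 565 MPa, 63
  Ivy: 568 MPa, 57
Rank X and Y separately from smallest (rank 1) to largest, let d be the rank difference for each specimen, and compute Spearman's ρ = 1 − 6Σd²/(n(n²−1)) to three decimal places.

0.214

Ranks of variable 1: 2, 1, 4, 7, 3, 5, 6
Ranks of variable 2: 6, 1, 7, 4, 2, 5, 3
d = r₁ − r₂: -4, 0, -3, 3, 1, 0, 3
d²: 16, 0, 9, 9, 1, 0, 9; Σd² = 44
ρ = 1 − 6·44/(7·48) = 1 − 264/336 = 0.214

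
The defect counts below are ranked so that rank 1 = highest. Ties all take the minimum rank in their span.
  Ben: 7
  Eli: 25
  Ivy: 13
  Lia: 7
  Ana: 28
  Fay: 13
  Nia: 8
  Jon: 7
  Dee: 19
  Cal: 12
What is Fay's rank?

Sorted (descending): 28, 25, 19, 13, 13, 12, 8, 7, 7, 7
The 2 values of 13 occupy positions 4–5 → each gets rank 4.
The 3 values of 7 occupy positions 8–10 → each gets rank 8.
Fay has value 13 → rank 4.

4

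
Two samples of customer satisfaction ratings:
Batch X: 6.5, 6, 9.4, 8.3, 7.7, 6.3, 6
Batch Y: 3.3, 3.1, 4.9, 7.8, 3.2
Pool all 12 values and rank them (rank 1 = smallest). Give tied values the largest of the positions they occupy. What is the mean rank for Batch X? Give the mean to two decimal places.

Sorted (ascending): 3.1, 3.2, 3.3, 4.9, 6, 6, 6.3, 6.5, 7.7, 7.8, 8.3, 9.4
The 2 values of 6 occupy positions 5–6 → each gets rank 6.
Batch X values → pooled ranks: 6.5→8, 6→6, 9.4→12, 8.3→11, 7.7→9, 6.3→7, 6→6
Mean rank = (8 + 6 + 12 + 11 + 9 + 7 + 6) / 7 = 8.43

8.43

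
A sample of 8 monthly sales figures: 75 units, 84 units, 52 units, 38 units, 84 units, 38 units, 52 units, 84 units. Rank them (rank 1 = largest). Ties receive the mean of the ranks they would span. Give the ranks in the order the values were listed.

Sorted (descending): 84, 84, 84, 75, 52, 52, 38, 38
The 3 values of 84 occupy positions 1–3 → average rank 2.
The 2 values of 52 occupy positions 5–6 → average rank (5+6)/2 = 5.5.
The 2 values of 38 occupy positions 7–8 → average rank (7+8)/2 = 7.5.

4, 2, 5.5, 7.5, 2, 7.5, 5.5, 2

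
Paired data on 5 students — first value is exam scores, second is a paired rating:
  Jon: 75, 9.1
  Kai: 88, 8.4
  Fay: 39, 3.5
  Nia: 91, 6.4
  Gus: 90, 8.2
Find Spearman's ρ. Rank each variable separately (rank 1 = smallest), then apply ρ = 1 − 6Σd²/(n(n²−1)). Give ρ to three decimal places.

0.000

Ranks of variable 1: 2, 3, 1, 5, 4
Ranks of variable 2: 5, 4, 1, 2, 3
d = r₁ − r₂: -3, -1, 0, 3, 1
d²: 9, 1, 0, 9, 1; Σd² = 20
ρ = 1 − 6·20/(5·24) = 1 − 120/120 = 0.000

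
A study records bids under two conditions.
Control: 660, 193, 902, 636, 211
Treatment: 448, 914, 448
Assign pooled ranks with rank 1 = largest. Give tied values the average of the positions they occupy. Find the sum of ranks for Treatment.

12

Sorted (descending): 914, 902, 660, 636, 448, 448, 211, 193
The 2 values of 448 occupy positions 5–6 → average rank (5+6)/2 = 5.5.
Treatment values → pooled ranks: 448→5.5, 914→1, 448→5.5
Rank sum = 5.5 + 1 + 5.5 = 12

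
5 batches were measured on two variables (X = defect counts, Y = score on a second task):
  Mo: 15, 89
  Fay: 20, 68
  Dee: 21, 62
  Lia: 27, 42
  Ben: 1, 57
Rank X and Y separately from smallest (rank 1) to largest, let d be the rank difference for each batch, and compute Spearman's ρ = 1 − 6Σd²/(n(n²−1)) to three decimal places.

-0.400

Ranks of variable 1: 2, 3, 4, 5, 1
Ranks of variable 2: 5, 4, 3, 1, 2
d = r₁ − r₂: -3, -1, 1, 4, -1
d²: 9, 1, 1, 16, 1; Σd² = 28
ρ = 1 − 6·28/(5·24) = 1 − 168/120 = -0.400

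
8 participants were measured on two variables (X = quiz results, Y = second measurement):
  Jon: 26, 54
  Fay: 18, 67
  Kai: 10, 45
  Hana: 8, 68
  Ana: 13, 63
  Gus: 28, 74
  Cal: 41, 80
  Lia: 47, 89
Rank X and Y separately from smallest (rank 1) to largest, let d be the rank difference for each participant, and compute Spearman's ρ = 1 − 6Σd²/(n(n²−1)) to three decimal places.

0.690

Ranks of variable 1: 5, 4, 2, 1, 3, 6, 7, 8
Ranks of variable 2: 2, 4, 1, 5, 3, 6, 7, 8
d = r₁ − r₂: 3, 0, 1, -4, 0, 0, 0, 0
d²: 9, 0, 1, 16, 0, 0, 0, 0; Σd² = 26
ρ = 1 − 6·26/(8·63) = 1 − 156/504 = 0.690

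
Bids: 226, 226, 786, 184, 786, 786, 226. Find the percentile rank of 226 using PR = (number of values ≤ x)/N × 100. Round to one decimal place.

N = 7.
Strictly below 226: 1. Equal to 226: 3.
PR = 4/7 × 100 = 57.1

57.1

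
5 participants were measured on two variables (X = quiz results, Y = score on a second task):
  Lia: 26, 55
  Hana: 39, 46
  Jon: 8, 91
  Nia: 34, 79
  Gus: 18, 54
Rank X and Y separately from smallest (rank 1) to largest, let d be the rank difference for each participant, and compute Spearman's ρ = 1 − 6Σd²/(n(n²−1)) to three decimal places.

Ranks of variable 1: 3, 5, 1, 4, 2
Ranks of variable 2: 3, 1, 5, 4, 2
d = r₁ − r₂: 0, 4, -4, 0, 0
d²: 0, 16, 16, 0, 0; Σd² = 32
ρ = 1 − 6·32/(5·24) = 1 − 192/120 = -0.600

-0.600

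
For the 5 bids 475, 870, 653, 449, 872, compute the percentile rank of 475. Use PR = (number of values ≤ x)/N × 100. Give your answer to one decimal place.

N = 5.
Strictly below 475: 1. Equal to 475: 1.
PR = 2/5 × 100 = 40.0

40.0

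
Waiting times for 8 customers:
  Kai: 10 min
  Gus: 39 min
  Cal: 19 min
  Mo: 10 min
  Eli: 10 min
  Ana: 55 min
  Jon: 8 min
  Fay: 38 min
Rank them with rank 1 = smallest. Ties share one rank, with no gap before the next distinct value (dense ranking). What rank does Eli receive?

Sorted (ascending): 8, 10, 10, 10, 19, 38, 39, 55
The 3 values of 10 share dense rank 2.
Remaining distinct values take the next consecutive integers.
Eli has value 10 min → rank 2.

2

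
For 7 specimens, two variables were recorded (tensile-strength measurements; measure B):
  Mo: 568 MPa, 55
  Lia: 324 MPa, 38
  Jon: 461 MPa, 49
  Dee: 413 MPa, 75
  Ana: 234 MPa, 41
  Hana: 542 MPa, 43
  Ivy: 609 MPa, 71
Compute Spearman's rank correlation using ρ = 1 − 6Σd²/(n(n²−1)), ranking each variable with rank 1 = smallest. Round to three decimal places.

Ranks of variable 1: 6, 2, 4, 3, 1, 5, 7
Ranks of variable 2: 5, 1, 4, 7, 2, 3, 6
d = r₁ − r₂: 1, 1, 0, -4, -1, 2, 1
d²: 1, 1, 0, 16, 1, 4, 1; Σd² = 24
ρ = 1 − 6·24/(7·48) = 1 − 144/336 = 0.571

0.571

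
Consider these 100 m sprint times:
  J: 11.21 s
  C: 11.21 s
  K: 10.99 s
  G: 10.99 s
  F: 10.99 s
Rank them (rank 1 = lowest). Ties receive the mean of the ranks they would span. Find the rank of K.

2

Sorted (ascending): 10.99, 10.99, 10.99, 11.21, 11.21
The 3 values of 10.99 occupy positions 1–3 → average rank 2.
The 2 values of 11.21 occupy positions 4–5 → average rank (4+5)/2 = 4.5.
K has value 10.99 s → rank 2.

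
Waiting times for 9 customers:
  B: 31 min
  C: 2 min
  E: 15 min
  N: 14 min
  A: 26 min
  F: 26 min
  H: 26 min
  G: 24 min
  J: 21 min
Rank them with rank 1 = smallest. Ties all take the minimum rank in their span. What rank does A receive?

6

Sorted (ascending): 2, 14, 15, 21, 24, 26, 26, 26, 31
The 3 values of 26 occupy positions 6–8 → each gets rank 6.
A has value 26 min → rank 6.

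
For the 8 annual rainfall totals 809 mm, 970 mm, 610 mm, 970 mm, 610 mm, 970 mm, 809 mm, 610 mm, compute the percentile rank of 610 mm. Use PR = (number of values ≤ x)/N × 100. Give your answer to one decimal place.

37.5

N = 8.
Strictly below 610: 0. Equal to 610: 3.
PR = 3/8 × 100 = 37.5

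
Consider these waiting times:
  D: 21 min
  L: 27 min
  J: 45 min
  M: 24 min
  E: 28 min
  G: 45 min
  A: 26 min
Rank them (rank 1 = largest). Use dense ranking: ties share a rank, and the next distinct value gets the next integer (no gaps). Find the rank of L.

Sorted (descending): 45, 45, 28, 27, 26, 24, 21
The 2 values of 45 share dense rank 1.
Remaining distinct values take the next consecutive integers.
L has value 27 min → rank 3.

3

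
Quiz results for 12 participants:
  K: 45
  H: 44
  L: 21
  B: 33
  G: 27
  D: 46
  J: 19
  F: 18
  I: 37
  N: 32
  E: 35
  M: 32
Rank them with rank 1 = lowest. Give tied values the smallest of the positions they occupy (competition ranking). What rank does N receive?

5

Sorted (ascending): 18, 19, 21, 27, 32, 32, 33, 35, 37, 44, 45, 46
The 2 values of 32 occupy positions 5–6 → each gets rank 5.
N has value 32 → rank 5.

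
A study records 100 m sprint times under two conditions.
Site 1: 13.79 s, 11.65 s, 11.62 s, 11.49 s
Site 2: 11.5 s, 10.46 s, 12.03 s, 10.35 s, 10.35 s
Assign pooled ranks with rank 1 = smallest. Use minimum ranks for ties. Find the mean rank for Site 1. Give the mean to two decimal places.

Sorted (ascending): 10.35, 10.35, 10.46, 11.49, 11.5, 11.62, 11.65, 12.03, 13.79
The 2 values of 10.35 occupy positions 1–2 → each gets rank 1.
Site 1 values → pooled ranks: 13.79→9, 11.65→7, 11.62→6, 11.49→4
Mean rank = (9 + 7 + 6 + 4) / 4 = 6.50

6.50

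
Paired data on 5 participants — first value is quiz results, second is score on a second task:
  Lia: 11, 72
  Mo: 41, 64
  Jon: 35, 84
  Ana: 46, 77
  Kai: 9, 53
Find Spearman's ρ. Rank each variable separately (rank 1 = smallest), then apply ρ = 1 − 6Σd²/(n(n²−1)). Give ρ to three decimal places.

0.500

Ranks of variable 1: 2, 4, 3, 5, 1
Ranks of variable 2: 3, 2, 5, 4, 1
d = r₁ − r₂: -1, 2, -2, 1, 0
d²: 1, 4, 4, 1, 0; Σd² = 10
ρ = 1 − 6·10/(5·24) = 1 − 60/120 = 0.500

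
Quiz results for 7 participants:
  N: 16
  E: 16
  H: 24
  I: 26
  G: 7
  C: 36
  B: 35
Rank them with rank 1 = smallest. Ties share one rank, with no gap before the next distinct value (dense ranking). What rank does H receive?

3

Sorted (ascending): 7, 16, 16, 24, 26, 35, 36
The 2 values of 16 share dense rank 2.
Remaining distinct values take the next consecutive integers.
H has value 24 → rank 3.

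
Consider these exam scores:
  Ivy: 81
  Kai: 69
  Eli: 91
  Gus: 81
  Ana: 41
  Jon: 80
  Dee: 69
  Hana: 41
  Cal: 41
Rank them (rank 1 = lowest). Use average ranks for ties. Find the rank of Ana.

2

Sorted (ascending): 41, 41, 41, 69, 69, 80, 81, 81, 91
The 3 values of 41 occupy positions 1–3 → average rank 2.
The 2 values of 69 occupy positions 4–5 → average rank (4+5)/2 = 4.5.
The 2 values of 81 occupy positions 7–8 → average rank (7+8)/2 = 7.5.
Ana has value 41 → rank 2.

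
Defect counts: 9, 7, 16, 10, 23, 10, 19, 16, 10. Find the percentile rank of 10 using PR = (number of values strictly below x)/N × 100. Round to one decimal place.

N = 9.
Strictly below 10: 2. Equal to 10: 3.
PR = 2/9 × 100 = 22.2

22.2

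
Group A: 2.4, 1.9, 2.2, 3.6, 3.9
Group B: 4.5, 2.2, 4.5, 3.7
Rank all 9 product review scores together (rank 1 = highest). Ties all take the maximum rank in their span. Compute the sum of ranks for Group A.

Sorted (descending): 4.5, 4.5, 3.9, 3.7, 3.6, 2.4, 2.2, 2.2, 1.9
The 2 values of 4.5 occupy positions 1–2 → each gets rank 2.
The 2 values of 2.2 occupy positions 7–8 → each gets rank 8.
Group A values → pooled ranks: 2.4→6, 1.9→9, 2.2→8, 3.6→5, 3.9→3
Rank sum = 6 + 9 + 8 + 5 + 3 = 31

31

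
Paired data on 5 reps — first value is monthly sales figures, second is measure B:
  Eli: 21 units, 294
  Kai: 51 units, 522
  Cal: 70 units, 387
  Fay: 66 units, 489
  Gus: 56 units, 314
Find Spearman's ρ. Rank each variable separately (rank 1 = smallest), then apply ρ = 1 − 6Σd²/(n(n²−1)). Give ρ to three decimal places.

Ranks of variable 1: 1, 2, 5, 4, 3
Ranks of variable 2: 1, 5, 3, 4, 2
d = r₁ − r₂: 0, -3, 2, 0, 1
d²: 0, 9, 4, 0, 1; Σd² = 14
ρ = 1 − 6·14/(5·24) = 1 − 84/120 = 0.300

0.300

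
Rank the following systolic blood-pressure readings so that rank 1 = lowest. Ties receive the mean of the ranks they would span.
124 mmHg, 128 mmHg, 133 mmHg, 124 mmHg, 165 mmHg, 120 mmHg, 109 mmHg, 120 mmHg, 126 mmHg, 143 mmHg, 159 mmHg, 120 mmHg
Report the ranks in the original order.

Sorted (ascending): 109, 120, 120, 120, 124, 124, 126, 128, 133, 143, 159, 165
The 3 values of 120 occupy positions 2–4 → average rank 3.
The 2 values of 124 occupy positions 5–6 → average rank (5+6)/2 = 5.5.

5.5, 8, 9, 5.5, 12, 3, 1, 3, 7, 10, 11, 3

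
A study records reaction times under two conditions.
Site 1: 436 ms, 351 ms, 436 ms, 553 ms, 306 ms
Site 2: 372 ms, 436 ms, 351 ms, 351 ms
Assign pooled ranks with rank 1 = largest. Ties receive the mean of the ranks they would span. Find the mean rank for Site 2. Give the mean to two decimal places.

5.50

Sorted (descending): 553, 436, 436, 436, 372, 351, 351, 351, 306
The 3 values of 436 occupy positions 2–4 → average rank 3.
The 3 values of 351 occupy positions 6–8 → average rank 7.
Site 2 values → pooled ranks: 372→5, 436→3, 351→7, 351→7
Mean rank = (5 + 3 + 7 + 7) / 4 = 5.50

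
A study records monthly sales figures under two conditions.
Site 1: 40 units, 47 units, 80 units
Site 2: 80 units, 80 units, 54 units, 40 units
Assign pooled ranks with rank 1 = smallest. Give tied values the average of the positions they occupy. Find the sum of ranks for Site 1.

Sorted (ascending): 40, 40, 47, 54, 80, 80, 80
The 2 values of 40 occupy positions 1–2 → average rank (1+2)/2 = 1.5.
The 3 values of 80 occupy positions 5–7 → average rank 6.
Site 1 values → pooled ranks: 40→1.5, 47→3, 80→6
Rank sum = 1.5 + 3 + 6 = 10.5

10.5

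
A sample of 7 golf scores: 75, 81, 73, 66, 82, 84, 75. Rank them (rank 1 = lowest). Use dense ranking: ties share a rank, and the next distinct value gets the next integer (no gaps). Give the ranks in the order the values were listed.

Sorted (ascending): 66, 73, 75, 75, 81, 82, 84
The 2 values of 75 share dense rank 3.
Remaining distinct values take the next consecutive integers.

3, 4, 2, 1, 5, 6, 3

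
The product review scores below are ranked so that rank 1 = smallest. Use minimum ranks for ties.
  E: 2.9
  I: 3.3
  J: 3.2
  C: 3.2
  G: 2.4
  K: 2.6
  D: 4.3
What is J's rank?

Sorted (ascending): 2.4, 2.6, 2.9, 3.2, 3.2, 3.3, 4.3
The 2 values of 3.2 occupy positions 4–5 → each gets rank 4.
J has value 3.2 → rank 4.

4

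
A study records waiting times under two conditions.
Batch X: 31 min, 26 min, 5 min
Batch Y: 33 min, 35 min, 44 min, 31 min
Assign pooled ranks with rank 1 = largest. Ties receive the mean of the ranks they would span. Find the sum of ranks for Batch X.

17.5

Sorted (descending): 44, 35, 33, 31, 31, 26, 5
The 2 values of 31 occupy positions 4–5 → average rank (4+5)/2 = 4.5.
Batch X values → pooled ranks: 31→4.5, 26→6, 5→7
Rank sum = 4.5 + 6 + 7 = 17.5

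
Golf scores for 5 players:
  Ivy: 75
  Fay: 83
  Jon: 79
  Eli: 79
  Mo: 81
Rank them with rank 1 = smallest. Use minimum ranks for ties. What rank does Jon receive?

2

Sorted (ascending): 75, 79, 79, 81, 83
The 2 values of 79 occupy positions 2–3 → each gets rank 2.
Jon has value 79 → rank 2.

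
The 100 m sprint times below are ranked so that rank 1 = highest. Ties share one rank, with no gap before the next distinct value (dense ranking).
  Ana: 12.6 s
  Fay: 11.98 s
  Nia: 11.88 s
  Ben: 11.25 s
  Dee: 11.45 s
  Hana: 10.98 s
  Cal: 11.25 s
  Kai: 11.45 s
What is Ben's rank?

5

Sorted (descending): 12.6, 11.98, 11.88, 11.45, 11.45, 11.25, 11.25, 10.98
The 2 values of 11.45 share dense rank 4.
The 2 values of 11.25 share dense rank 5.
Remaining distinct values take the next consecutive integers.
Ben has value 11.25 s → rank 5.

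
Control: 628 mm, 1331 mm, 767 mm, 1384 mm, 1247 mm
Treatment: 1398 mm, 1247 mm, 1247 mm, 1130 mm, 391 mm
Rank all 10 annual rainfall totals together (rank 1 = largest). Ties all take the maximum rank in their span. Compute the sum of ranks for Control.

Sorted (descending): 1398, 1384, 1331, 1247, 1247, 1247, 1130, 767, 628, 391
The 3 values of 1247 occupy positions 4–6 → each gets rank 6.
Control values → pooled ranks: 628→9, 1331→3, 767→8, 1384→2, 1247→6
Rank sum = 9 + 3 + 8 + 2 + 6 = 28

28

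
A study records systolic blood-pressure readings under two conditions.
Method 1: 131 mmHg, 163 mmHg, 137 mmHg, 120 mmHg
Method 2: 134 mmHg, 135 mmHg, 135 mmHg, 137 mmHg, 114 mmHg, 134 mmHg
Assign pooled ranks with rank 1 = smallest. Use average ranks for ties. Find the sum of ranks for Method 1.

Sorted (ascending): 114, 120, 131, 134, 134, 135, 135, 137, 137, 163
The 2 values of 134 occupy positions 4–5 → average rank (4+5)/2 = 4.5.
The 2 values of 135 occupy positions 6–7 → average rank (6+7)/2 = 6.5.
The 2 values of 137 occupy positions 8–9 → average rank (8+9)/2 = 8.5.
Method 1 values → pooled ranks: 131→3, 163→10, 137→8.5, 120→2
Rank sum = 3 + 10 + 8.5 + 2 = 23.5

23.5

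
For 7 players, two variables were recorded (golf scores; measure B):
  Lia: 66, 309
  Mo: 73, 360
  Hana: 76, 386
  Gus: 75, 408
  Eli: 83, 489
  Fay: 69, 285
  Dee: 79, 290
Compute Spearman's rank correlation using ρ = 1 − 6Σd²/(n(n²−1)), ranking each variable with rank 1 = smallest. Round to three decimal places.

0.536

Ranks of variable 1: 1, 3, 5, 4, 7, 2, 6
Ranks of variable 2: 3, 4, 5, 6, 7, 1, 2
d = r₁ − r₂: -2, -1, 0, -2, 0, 1, 4
d²: 4, 1, 0, 4, 0, 1, 16; Σd² = 26
ρ = 1 − 6·26/(7·48) = 1 − 156/336 = 0.536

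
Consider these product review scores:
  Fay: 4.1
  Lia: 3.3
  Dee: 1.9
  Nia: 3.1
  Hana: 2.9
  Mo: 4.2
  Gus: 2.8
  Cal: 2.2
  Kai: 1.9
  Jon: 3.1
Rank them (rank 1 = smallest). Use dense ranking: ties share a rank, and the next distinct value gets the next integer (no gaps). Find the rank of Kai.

1

Sorted (ascending): 1.9, 1.9, 2.2, 2.8, 2.9, 3.1, 3.1, 3.3, 4.1, 4.2
The 2 values of 1.9 share dense rank 1.
The 2 values of 3.1 share dense rank 5.
Remaining distinct values take the next consecutive integers.
Kai has value 1.9 → rank 1.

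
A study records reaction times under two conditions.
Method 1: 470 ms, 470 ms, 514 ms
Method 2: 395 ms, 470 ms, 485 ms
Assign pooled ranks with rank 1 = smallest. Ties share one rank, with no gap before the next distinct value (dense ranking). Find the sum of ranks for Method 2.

6

Sorted (ascending): 395, 470, 470, 470, 485, 514
The 3 values of 470 share dense rank 2.
Remaining distinct values take the next consecutive integers.
Method 2 values → pooled ranks: 395→1, 470→2, 485→3
Rank sum = 1 + 2 + 3 = 6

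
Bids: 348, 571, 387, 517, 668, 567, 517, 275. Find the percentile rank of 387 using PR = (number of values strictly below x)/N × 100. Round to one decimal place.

25.0

N = 8.
Strictly below 387: 2. Equal to 387: 1.
PR = 2/8 × 100 = 25.0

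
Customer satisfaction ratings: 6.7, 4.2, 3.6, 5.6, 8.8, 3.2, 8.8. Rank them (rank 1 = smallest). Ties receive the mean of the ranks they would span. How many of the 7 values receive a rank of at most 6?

5

Sorted (ascending): 3.2, 3.6, 4.2, 5.6, 6.7, 8.8, 8.8
The 2 values of 8.8 occupy positions 6–7 → average rank (6+7)/2 = 6.5.
Ranks ≤ 6: {1, 2, 3, 4, 5} → 5 values.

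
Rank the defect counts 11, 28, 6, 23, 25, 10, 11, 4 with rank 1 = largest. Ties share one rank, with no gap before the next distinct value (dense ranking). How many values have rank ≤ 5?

6

Sorted (descending): 28, 25, 23, 11, 11, 10, 6, 4
The 2 values of 11 share dense rank 4.
Remaining distinct values take the next consecutive integers.
Ranks ≤ 5: {1, 2, 3, 4, 4, 5} → 6 values.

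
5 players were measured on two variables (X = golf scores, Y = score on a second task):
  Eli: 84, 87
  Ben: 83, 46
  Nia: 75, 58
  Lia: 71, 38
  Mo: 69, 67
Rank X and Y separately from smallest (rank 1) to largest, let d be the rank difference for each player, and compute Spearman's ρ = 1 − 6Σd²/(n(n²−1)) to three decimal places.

0.300

Ranks of variable 1: 5, 4, 3, 2, 1
Ranks of variable 2: 5, 2, 3, 1, 4
d = r₁ − r₂: 0, 2, 0, 1, -3
d²: 0, 4, 0, 1, 9; Σd² = 14
ρ = 1 − 6·14/(5·24) = 1 − 84/120 = 0.300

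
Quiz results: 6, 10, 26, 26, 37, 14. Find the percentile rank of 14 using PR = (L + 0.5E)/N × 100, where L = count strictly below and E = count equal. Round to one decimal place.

N = 6.
Strictly below 14: 2. Equal to 14: 1.
PR = (2 + 0.5·1)/6 × 100 = 41.7

41.7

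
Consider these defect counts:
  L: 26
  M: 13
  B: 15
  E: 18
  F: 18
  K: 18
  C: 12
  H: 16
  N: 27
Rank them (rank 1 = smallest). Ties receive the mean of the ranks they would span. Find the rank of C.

1

Sorted (ascending): 12, 13, 15, 16, 18, 18, 18, 26, 27
The 3 values of 18 occupy positions 5–7 → average rank 6.
C has value 12 → rank 1.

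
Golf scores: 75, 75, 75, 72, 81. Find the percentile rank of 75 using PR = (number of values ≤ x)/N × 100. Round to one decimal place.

N = 5.
Strictly below 75: 1. Equal to 75: 3.
PR = 4/5 × 100 = 80.0

80.0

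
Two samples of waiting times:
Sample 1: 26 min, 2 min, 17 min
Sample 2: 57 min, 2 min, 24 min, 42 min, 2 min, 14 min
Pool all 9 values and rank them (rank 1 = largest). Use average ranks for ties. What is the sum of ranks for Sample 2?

Sorted (descending): 57, 42, 26, 24, 17, 14, 2, 2, 2
The 3 values of 2 occupy positions 7–9 → average rank 8.
Sample 2 values → pooled ranks: 57→1, 2→8, 24→4, 42→2, 2→8, 14→6
Rank sum = 1 + 8 + 4 + 2 + 8 + 6 = 29

29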